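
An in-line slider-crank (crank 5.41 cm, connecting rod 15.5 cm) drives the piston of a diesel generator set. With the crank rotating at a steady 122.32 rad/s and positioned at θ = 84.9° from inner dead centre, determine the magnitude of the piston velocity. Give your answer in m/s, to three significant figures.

6.81

ω = 122.3 rad/s
For an in-line slider-crank, x = r cosθ + √(L² − r² sin²θ), so v = −rω sinθ·[1 + r cosθ/√(L² − r² sin²θ)].
With r = 0.0541 m, L = 0.155 m, θ = 84.9°: √(L² − r² sin²θ) = 0.14533 m.
v = −0.0541·122.3·0.99604·[1 + 0.0541·0.08889/0.14533] = -6.8094 m/s.
|v| = 6.8094 m/s.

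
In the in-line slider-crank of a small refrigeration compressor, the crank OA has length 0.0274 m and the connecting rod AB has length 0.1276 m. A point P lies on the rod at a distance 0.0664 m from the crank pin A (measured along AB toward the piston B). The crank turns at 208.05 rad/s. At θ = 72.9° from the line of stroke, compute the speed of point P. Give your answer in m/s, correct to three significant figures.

ω = 208.1 rad/s.  Crank-pin speed |V_A| = rω = 5.7006 m/s, perpendicular to OA.
Rod angle: sinφ = −(r/L) sinθ ⇒ φ = -11.844°; ω_rod = −rω cosθ/√(L²−r²sin²θ) = -13.422 rad/s.
V_P = V_A + ω_rod × AP, with AP = 0.0664 m along the rod.
Components: V_Px = −rω sinθ − a·ω_rod·sinφ = -5.6315 m/s;  V_Py = rω cosθ + a·ω_rod·cosφ = +0.80394 m/s.
|V_P| = √(V_Px² + V_Py²) = 5.6886 m/s.

5.69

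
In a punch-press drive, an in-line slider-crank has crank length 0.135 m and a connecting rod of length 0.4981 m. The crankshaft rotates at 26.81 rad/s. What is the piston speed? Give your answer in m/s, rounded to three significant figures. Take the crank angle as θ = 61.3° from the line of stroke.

ω = 26.81 rad/s
For an in-line slider-crank, x = r cosθ + √(L² − r² sin²θ), so v = −rω sinθ·[1 + r cosθ/√(L² − r² sin²θ)].
With r = 0.135 m, L = 0.4981 m, θ = 61.3°: √(L² − r² sin²θ) = 0.48382 m.
v = −0.135·26.81·0.87715·[1 + 0.135·0.48022/0.48382] = -3.6001 m/s.
|v| = 3.6001 m/s.

3.60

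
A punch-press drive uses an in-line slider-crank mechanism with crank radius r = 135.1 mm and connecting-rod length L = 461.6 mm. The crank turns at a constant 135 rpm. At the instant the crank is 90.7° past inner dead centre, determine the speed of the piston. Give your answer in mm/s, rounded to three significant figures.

1900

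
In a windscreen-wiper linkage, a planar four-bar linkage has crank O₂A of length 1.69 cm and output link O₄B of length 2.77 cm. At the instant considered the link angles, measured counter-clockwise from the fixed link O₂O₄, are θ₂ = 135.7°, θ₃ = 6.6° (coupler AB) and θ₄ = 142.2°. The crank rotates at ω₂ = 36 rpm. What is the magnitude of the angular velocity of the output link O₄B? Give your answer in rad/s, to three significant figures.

ω₂ = 3.77 rad/s (from 36 rpm).
Differentiating the loop-closure r₂e^{iθ₂}+r₃e^{iθ₃}=r₁+r₄e^{iθ₄} gives r₂ω₂e^{iθ₂}+r₃ω₃e^{iθ₃}=r₄ω₄e^{iθ₄}.
Eliminating the other unknown: ω₄ = r₂ω₂ sin(θ₂−θ₃) / [r₄ sin(θ₄−θ₃)].
Numerator sine = +0.77605; denominator sine = +0.69966.
Result = 0.0169·3.77·(+0.77605) / (0.0277·(+0.69966)) = +2.5512 rad/s; magnitude 2.5512 rad/s.

2.55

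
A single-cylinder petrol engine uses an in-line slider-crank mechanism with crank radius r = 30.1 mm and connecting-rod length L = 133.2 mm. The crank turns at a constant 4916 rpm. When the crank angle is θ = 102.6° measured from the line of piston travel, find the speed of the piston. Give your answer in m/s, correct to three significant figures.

14.4

ω = 2π·4916/60 = 514.8 rad/s
For an in-line slider-crank, x = r cosθ + √(L² − r² sin²θ), so v = −rω sinθ·[1 + r cosθ/√(L² − r² sin²θ)].
With r = 0.0301 m, L = 0.1332 m, θ = 102.6°: √(L² − r² sin²θ) = 0.12992 m.
v = −0.0301·514.8·0.97592·[1 + 0.0301·-0.21814/0.12992] = -14.358 m/s.
|v| = 14.358 m/s.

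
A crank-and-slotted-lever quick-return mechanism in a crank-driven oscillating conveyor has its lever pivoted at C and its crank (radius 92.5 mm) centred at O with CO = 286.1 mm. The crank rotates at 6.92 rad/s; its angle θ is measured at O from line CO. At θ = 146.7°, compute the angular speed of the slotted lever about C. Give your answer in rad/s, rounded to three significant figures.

2.03

ω = 6.92 rad/s
Crank pin A relative to C: A = (d + r cosθ, r sinθ); lever angle φ = atan2(r sinθ, d + r cosθ).
Differentiating tanφ: φ̇ = rω(d cosθ + r)/(d² + r² + 2dr cosθ).
d² + r² + 2dr cosθ = |CA|² = 0.0461714 m²;  d cosθ + r = -0.14662 m.
|ω_lever| = |0.0925·6.92·-0.14662| / 0.0461714 = 2.0327 rad/s.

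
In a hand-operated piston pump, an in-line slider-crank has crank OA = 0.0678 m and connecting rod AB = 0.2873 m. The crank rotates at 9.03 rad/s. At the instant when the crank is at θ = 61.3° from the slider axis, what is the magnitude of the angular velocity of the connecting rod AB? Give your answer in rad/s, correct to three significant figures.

ω = 9.03 rad/s
The rod makes angle φ with the slider axis where L sinφ = r sinθ; differentiating, L cosφ·φ̇ = r ω cosθ.
L cosφ = √(L² − r² sin²θ) = 0.28108 m.
|ω_rod| = r ω |cosθ| / √(L² − r² sin²θ) = 0.0678·9.03·0.48022/0.28108 = 1.046 rad/s.

1.05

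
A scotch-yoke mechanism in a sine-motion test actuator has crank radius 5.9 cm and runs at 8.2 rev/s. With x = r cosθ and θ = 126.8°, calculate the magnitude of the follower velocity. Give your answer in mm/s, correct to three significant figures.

ω = 51.52 rad/s (from 8.2 rev/s).
x = r cosθ ⇒ ẋ = −rω sinθ.
|v| = rω|sinθ| = 0.059·51.52·|sin 126.8°| = 2.4341 m/s = 2434.1 mm/s.

2430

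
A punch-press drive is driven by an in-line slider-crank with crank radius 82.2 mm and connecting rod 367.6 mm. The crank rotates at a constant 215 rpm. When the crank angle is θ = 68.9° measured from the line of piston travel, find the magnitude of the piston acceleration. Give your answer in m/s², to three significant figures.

ω = 2π·215/60 = 22.51 rad/s
x(θ) = r cosθ + √(L² − r² sin²θ); with ω constant, a = ω²·d²x/dθ².
d²x/dθ² = −r cosθ − r²(cos2θ)/√u − r⁴ sin²2θ/(4u^{3/2}),  u = L² − r² sin²θ = 0.129249 m².
Substituting r = 0.0822 m, L = 0.3676 m, θ = 68.9°: d²x/dθ² = -0.01578 m.
a = ω²·d²x/dθ² = (22.51)²·(-0.01578) = -7.9989 m/s²;  |a| = 7.9989 m/s².

8.00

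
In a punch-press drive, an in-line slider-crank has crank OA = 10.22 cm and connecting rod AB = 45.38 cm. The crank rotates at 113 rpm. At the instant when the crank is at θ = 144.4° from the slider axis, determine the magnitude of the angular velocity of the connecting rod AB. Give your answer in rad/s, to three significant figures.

ω = 11.83 rad/s (converted from 113 rpm).
The rod makes angle φ with the slider axis where L sinφ = r sinθ; differentiating, L cosφ·φ̇ = r ω cosθ.
L cosφ = √(L² − r² sin²θ) = 0.44988 m.
|ω_rod| = r ω |cosθ| / √(L² − r² sin²θ) = 0.1022·11.83·0.81310/0.44988 = 2.1858 rad/s.

2.19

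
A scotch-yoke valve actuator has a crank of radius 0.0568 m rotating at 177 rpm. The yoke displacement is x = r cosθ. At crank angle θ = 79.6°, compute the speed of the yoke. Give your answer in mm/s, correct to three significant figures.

1040

ω = 18.54 rad/s (from 177 rpm).
x = r cosθ ⇒ ẋ = −rω sinθ.
|v| = rω|sinθ| = 0.0568·18.54·|sin 79.6°| = 1.0355 m/s = 1035.5 mm/s.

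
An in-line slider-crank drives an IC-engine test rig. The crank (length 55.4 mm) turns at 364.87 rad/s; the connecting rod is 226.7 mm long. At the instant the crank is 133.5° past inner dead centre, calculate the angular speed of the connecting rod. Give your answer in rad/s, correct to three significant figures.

62.4

ω = 364.9 rad/s
The rod makes angle φ with the slider axis where L sinφ = r sinθ; differentiating, L cosφ·φ̇ = r ω cosθ.
L cosφ = √(L² − r² sin²θ) = 0.22311 m.
|ω_rod| = r ω |cosθ| / √(L² − r² sin²θ) = 0.0554·364.9·0.68835/0.22311 = 62.365 rad/s.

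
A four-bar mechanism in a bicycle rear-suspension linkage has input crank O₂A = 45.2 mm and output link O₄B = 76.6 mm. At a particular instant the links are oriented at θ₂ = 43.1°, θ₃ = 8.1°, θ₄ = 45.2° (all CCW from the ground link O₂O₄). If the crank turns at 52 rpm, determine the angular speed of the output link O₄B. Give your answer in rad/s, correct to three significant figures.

3.06

ω₂ = 5.445 rad/s (from 52 rpm).
Differentiating the loop-closure r₂e^{iθ₂}+r₃e^{iθ₃}=r₁+r₄e^{iθ₄} gives r₂ω₂e^{iθ₂}+r₃ω₃e^{iθ₃}=r₄ω₄e^{iθ₄}.
Eliminating the other unknown: ω₄ = r₂ω₂ sin(θ₂−θ₃) / [r₄ sin(θ₄−θ₃)].
Numerator sine = +0.57358; denominator sine = +0.60321.
Result = 0.0452·5.445·(+0.57358) / (0.0766·(+0.60321)) = +3.0554 rad/s; magnitude 3.0554 rad/s.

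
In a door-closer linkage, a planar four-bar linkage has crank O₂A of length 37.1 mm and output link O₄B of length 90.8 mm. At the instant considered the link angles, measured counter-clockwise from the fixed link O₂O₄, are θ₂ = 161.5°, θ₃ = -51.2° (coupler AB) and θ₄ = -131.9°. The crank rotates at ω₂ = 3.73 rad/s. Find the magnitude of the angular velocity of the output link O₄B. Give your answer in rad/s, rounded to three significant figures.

ω₂ = 3.73 rad/s
Differentiating the loop-closure r₂e^{iθ₂}+r₃e^{iθ₃}=r₁+r₄e^{iθ₄} gives r₂ω₂e^{iθ₂}+r₃ω₃e^{iθ₃}=r₄ω₄e^{iθ₄}.
Eliminating the other unknown: ω₄ = r₂ω₂ sin(θ₂−θ₃) / [r₄ sin(θ₄−θ₃)].
Numerator sine = -0.54024; denominator sine = -0.98686.
Result = 0.0371·3.73·(-0.54024) / (0.0908·(-0.98686)) = +0.83432 rad/s; magnitude 0.83432 rad/s.

0.834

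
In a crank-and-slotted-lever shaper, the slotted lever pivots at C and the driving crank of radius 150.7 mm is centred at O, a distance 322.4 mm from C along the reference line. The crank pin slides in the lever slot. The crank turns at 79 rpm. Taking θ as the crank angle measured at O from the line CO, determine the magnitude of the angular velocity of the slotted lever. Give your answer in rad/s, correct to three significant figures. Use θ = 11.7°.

2.62

ω = 8.273 rad/s (from 79 rpm).
Crank pin A relative to C: A = (d + r cosθ, r sinθ); lever angle φ = atan2(r sinθ, d + r cosθ).
Differentiating tanφ: φ̇ = rω(d cosθ + r)/(d² + r² + 2dr cosθ).
d² + r² + 2dr cosθ = |CA|² = 0.221805 m²;  d cosθ + r = +0.4664 m.
|ω_lever| = |0.1507·8.273·+0.4664| / 0.221805 = 2.6216 rad/s.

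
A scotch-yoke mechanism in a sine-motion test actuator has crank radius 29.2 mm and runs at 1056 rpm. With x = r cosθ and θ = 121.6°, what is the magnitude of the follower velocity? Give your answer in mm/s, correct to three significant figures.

2750

ω = 110.6 rad/s (from 1056 rpm).
x = r cosθ ⇒ ẋ = −rω sinθ.
|v| = rω|sinθ| = 0.0292·110.6·|sin 121.6°| = 2.7503 m/s = 2750.3 mm/s.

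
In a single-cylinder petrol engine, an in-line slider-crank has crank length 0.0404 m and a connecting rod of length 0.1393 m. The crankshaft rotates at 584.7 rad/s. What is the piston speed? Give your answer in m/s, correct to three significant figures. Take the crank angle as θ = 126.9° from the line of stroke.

ω = 584.7 rad/s
For an in-line slider-crank, x = r cosθ + √(L² − r² sin²θ), so v = −rω sinθ·[1 + r cosθ/√(L² − r² sin²θ)].
With r = 0.0404 m, L = 0.1393 m, θ = 126.9°: √(L² − r² sin²θ) = 0.1355 m.
v = −0.0404·584.7·0.79968·[1 + 0.0404·-0.60042/0.1355] = -15.508 m/s.
|v| = 15.508 m/s.

15.5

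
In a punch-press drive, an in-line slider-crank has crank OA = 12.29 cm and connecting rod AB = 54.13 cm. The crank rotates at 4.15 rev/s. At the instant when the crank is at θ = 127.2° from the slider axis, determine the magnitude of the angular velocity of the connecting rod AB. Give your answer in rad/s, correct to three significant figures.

ω = 26.08 rad/s (converted from 4.15 rev/s).
The rod makes angle φ with the slider axis where L sinφ = r sinθ; differentiating, L cosφ·φ̇ = r ω cosθ.
L cosφ = √(L² − r² sin²θ) = 0.53237 m.
|ω_rod| = r ω |cosθ| / √(L² − r² sin²θ) = 0.1229·26.08·0.60460/0.53237 = 3.6394 rad/s.

3.64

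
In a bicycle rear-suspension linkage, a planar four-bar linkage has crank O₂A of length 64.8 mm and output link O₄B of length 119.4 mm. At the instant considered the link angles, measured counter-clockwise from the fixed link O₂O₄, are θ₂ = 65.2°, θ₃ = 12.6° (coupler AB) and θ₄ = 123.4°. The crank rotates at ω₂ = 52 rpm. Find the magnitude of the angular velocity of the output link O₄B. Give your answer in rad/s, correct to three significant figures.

2.51

ω₂ = 5.445 rad/s (from 52 rpm).
Differentiating the loop-closure r₂e^{iθ₂}+r₃e^{iθ₃}=r₁+r₄e^{iθ₄} gives r₂ω₂e^{iθ₂}+r₃ω₃e^{iθ₃}=r₄ω₄e^{iθ₄}.
Eliminating the other unknown: ω₄ = r₂ω₂ sin(θ₂−θ₃) / [r₄ sin(θ₄−θ₃)].
Numerator sine = +0.79441; denominator sine = +0.93483.
Result = 0.0648·5.445·(+0.79441) / (0.1194·(+0.93483)) = +2.5114 rad/s; magnitude 2.5114 rad/s.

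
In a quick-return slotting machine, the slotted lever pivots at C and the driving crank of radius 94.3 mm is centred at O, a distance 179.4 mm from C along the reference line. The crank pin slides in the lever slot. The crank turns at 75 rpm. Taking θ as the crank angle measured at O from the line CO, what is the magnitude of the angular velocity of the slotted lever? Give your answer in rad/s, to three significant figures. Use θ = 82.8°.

ω = 7.854 rad/s (from 75 rpm).
Crank pin A relative to C: A = (d + r cosθ, r sinθ); lever angle φ = atan2(r sinθ, d + r cosθ).
Differentiating tanφ: φ̇ = rω(d cosθ + r)/(d² + r² + 2dr cosθ).
d² + r² + 2dr cosθ = |CA|² = 0.0453175 m²;  d cosθ + r = +0.11678 m.
|ω_lever| = |0.0943·7.854·+0.11678| / 0.0453175 = 1.9086 rad/s.

1.91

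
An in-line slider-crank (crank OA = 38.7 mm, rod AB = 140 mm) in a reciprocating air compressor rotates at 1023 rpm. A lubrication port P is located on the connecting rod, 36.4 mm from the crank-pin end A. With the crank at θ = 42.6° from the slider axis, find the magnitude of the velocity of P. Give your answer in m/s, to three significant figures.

ω = 107.1 rad/s.  Crank-pin speed |V_A| = rω = 4.1459 m/s, perpendicular to OA.
Rod angle: sinφ = −(r/L) sinθ ⇒ φ = -10.784°; ω_rod = −rω cosθ/√(L²−r²sin²θ) = -22.19 rad/s.
V_P = V_A + ω_rod × AP, with AP = 0.0364 m along the rod.
Components: V_Px = −rω sinθ − a·ω_rod·sinφ = -2.9574 m/s;  V_Py = rω cosθ + a·ω_rod·cosφ = +2.2583 m/s.
|V_P| = √(V_Px² + V_Py²) = 3.721 m/s.

3.72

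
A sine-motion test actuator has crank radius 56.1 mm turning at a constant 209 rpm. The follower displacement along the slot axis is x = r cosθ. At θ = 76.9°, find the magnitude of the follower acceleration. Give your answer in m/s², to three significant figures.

ω = 21.89 rad/s (from 209 rpm).
x = r cosθ ⇒ ẍ = −rω² cosθ (ω constant).
|a| = rω²|cosθ| = 0.0561·(21.89)²·|cos 76.9°| = 6.0908 m/s².

6.09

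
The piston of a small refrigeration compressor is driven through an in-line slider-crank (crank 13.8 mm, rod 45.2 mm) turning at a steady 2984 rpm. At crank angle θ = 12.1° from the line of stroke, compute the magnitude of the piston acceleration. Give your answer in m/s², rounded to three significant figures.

ω = 2π·2984/60 = 312.5 rad/s
x(θ) = r cosθ + √(L² − r² sin²θ); with ω constant, a = ω²·d²x/dθ².
d²x/dθ² = −r cosθ − r²(cos2θ)/√u − r⁴ sin²2θ/(4u^{3/2}),  u = L² − r² sin²θ = 0.00203467 m².
Substituting r = 0.0138 m, L = 0.0452 m, θ = 12.1°: d²x/dθ² = -0.017361 m.
a = ω²·d²x/dθ² = (312.5)²·(-0.017361) = -1695.2 m/s²;  |a| = 1695.2 m/s².

1700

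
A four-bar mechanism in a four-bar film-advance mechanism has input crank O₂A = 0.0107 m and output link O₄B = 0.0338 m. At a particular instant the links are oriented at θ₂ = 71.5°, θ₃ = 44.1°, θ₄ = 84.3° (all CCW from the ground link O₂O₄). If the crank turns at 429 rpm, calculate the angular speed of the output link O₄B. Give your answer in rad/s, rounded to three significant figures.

10.1

ω₂ = 44.92 rad/s (from 429 rpm).
Differentiating the loop-closure r₂e^{iθ₂}+r₃e^{iθ₃}=r₁+r₄e^{iθ₄} gives r₂ω₂e^{iθ₂}+r₃ω₃e^{iθ₃}=r₄ω₄e^{iθ₄}.
Eliminating the other unknown: ω₄ = r₂ω₂ sin(θ₂−θ₃) / [r₄ sin(θ₄−θ₃)].
Numerator sine = +0.46020; denominator sine = +0.64546.
Result = 0.0107·44.92·(+0.46020) / (0.0338·(+0.64546)) = +10.14 rad/s; magnitude 10.14 rad/s.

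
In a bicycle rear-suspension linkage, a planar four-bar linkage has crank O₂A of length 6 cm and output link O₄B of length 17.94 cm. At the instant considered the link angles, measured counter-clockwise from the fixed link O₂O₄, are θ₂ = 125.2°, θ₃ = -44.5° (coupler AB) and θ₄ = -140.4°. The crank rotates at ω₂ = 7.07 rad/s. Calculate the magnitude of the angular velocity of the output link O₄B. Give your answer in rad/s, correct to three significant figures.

0.425

ω₂ = 7.07 rad/s
Differentiating the loop-closure r₂e^{iθ₂}+r₃e^{iθ₃}=r₁+r₄e^{iθ₄} gives r₂ω₂e^{iθ₂}+r₃ω₃e^{iθ₃}=r₄ω₄e^{iθ₄}.
Eliminating the other unknown: ω₄ = r₂ω₂ sin(θ₂−θ₃) / [r₄ sin(θ₄−θ₃)].
Numerator sine = +0.17880; denominator sine = -0.99470.
Result = 0.06·7.07·(+0.17880) / (0.1794·(-0.99470)) = -0.42504 rad/s; magnitude 0.42504 rad/s.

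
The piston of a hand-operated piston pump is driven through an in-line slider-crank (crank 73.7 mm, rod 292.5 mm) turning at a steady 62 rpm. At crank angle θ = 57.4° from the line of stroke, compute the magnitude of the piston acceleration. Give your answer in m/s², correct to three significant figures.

1.35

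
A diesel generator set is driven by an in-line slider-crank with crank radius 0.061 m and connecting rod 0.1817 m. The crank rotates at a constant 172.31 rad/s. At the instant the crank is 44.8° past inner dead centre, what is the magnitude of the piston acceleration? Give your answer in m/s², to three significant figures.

ω = 172.3 rad/s
x(θ) = r cosθ + √(L² − r² sin²θ); with ω constant, a = ω²·d²x/dθ².
d²x/dθ² = −r cosθ − r²(cos2θ)/√u − r⁴ sin²2θ/(4u^{3/2}),  u = L² − r² sin²θ = 0.0311674 m².
Substituting r = 0.061 m, L = 0.1817 m, θ = 44.8°: d²x/dθ² = -0.04406 m.
a = ω²·d²x/dθ² = (172.3)²·(-0.04406) = -1308.2 m/s²;  |a| = 1308.2 m/s².

1310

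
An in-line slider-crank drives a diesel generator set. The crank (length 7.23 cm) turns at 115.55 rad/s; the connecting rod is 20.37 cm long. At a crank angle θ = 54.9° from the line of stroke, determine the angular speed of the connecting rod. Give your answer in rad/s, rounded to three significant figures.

24.6

ω = 115.5 rad/s
The rod makes angle φ with the slider axis where L sinφ = r sinθ; differentiating, L cosφ·φ̇ = r ω cosθ.
L cosφ = √(L² − r² sin²θ) = 0.19492 m.
|ω_rod| = r ω |cosθ| / √(L² − r² sin²θ) = 0.0723·115.5·0.57501/0.19492 = 24.644 rad/s.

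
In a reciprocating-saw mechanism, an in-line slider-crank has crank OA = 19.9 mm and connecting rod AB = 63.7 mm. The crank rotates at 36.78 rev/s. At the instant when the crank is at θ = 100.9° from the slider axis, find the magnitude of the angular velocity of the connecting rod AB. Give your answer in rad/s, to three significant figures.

14.3

ω = 231.1 rad/s (converted from 36.78 rev/s).
The rod makes angle φ with the slider axis where L sinφ = r sinθ; differentiating, L cosφ·φ̇ = r ω cosθ.
L cosφ = √(L² − r² sin²θ) = 0.060629 m.
|ω_rod| = r ω |cosθ| / √(L² − r² sin²θ) = 0.0199·231.1·0.18910/0.060629 = 14.343 rad/s.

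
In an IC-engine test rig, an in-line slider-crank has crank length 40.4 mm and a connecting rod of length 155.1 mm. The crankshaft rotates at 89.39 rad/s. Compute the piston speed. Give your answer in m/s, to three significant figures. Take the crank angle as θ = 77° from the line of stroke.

ω = 89.39 rad/s
For an in-line slider-crank, x = r cosθ + √(L² − r² sin²θ), so v = −rω sinθ·[1 + r cosθ/√(L² − r² sin²θ)].
With r = 0.0404 m, L = 0.1551 m, θ = 77°: √(L² − r² sin²θ) = 0.15002 m.
v = −0.0404·89.39·0.97437·[1 + 0.0404·0.22495/0.15002] = -3.732 m/s.
|v| = 3.732 m/s.

3.73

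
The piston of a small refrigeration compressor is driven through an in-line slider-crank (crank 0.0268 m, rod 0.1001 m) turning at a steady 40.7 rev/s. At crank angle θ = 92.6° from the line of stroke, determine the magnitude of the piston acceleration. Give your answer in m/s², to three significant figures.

ω = 2π·40.7 = 255.7 rad/s
x(θ) = r cosθ + √(L² − r² sin²θ); with ω constant, a = ω²·d²x/dθ².
d²x/dθ² = −r cosθ − r²(cos2θ)/√u − r⁴ sin²2θ/(4u^{3/2}),  u = L² − r² sin²θ = 0.00930325 m².
Substituting r = 0.0268 m, L = 0.1001 m, θ = 92.6°: d²x/dθ² = +0.0086304 m.
a = ω²·d²x/dθ² = (255.7)²·(+0.0086304) = +564.39 m/s²;  |a| = 564.39 m/s².

564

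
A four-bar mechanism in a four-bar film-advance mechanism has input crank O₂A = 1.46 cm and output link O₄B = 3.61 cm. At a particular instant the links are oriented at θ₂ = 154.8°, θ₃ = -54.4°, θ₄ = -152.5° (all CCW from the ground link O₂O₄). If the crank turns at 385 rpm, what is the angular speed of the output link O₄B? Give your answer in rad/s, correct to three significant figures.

8.03

ω₂ = 40.32 rad/s (from 385 rpm).
Differentiating the loop-closure r₂e^{iθ₂}+r₃e^{iθ₃}=r₁+r₄e^{iθ₄} gives r₂ω₂e^{iθ₂}+r₃ω₃e^{iθ₃}=r₄ω₄e^{iθ₄}.
Eliminating the other unknown: ω₄ = r₂ω₂ sin(θ₂−θ₃) / [r₄ sin(θ₄−θ₃)].
Numerator sine = -0.48786; denominator sine = -0.99002.
Result = 0.0146·40.32·(-0.48786) / (0.0361·(-0.99002)) = +8.035 rad/s; magnitude 8.035 rad/s.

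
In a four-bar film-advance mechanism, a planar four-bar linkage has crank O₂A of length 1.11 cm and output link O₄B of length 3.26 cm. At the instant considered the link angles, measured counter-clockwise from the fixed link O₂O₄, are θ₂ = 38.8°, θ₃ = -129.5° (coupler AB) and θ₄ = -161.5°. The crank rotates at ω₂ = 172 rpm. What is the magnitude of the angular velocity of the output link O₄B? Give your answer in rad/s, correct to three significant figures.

2.35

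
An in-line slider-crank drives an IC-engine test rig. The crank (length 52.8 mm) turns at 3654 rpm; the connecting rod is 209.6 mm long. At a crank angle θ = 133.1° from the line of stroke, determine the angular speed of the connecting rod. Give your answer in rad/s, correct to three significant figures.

67.0

ω = 382.6 rad/s (converted from 3654 rpm).
The rod makes angle φ with the slider axis where L sinφ = r sinθ; differentiating, L cosφ·φ̇ = r ω cosθ.
L cosφ = √(L² − r² sin²θ) = 0.20602 m.
|ω_rod| = r ω |cosθ| / √(L² − r² sin²θ) = 0.0528·382.6·0.68327/0.20602 = 67.005 rad/s.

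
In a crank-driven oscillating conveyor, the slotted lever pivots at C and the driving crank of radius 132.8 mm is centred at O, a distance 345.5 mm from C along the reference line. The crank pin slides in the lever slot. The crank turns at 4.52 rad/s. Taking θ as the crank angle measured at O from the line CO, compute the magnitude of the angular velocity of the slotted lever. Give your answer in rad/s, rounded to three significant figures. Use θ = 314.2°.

1.12

ω = 4.52 rad/s
Crank pin A relative to C: A = (d + r cosθ, r sinθ); lever angle φ = atan2(r sinθ, d + r cosθ).
Differentiating tanφ: φ̇ = rω(d cosθ + r)/(d² + r² + 2dr cosθ).
d² + r² + 2dr cosθ = |CA|² = 0.200981 m²;  d cosθ + r = +0.37367 m.
|ω_lever| = |0.1328·4.52·+0.37367| / 0.200981 = 1.116 rad/s.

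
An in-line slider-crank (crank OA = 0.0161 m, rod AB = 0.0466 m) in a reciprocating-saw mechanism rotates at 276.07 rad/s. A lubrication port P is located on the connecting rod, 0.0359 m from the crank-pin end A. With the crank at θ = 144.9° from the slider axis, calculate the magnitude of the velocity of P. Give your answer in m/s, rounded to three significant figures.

2.16

ω = 276.1 rad/s.  Crank-pin speed |V_A| = rω = 4.4447 m/s, perpendicular to OA.
Rod angle: sinφ = −(r/L) sinθ ⇒ φ = -11.459°; ω_rod = −rω cosθ/√(L²−r²sin²θ) = +79.622 rad/s.
V_P = V_A + ω_rod × AP, with AP = 0.0359 m along the rod.
Components: V_Px = −rω sinθ − a·ω_rod·sinφ = -1.9879 m/s;  V_Py = rω cosθ + a·ω_rod·cosφ = -0.83498 m/s.
|V_P| = √(V_Px² + V_Py²) = 2.1561 m/s.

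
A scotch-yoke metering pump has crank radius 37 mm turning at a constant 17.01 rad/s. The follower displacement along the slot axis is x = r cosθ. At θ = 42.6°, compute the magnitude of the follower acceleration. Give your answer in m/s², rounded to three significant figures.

7.88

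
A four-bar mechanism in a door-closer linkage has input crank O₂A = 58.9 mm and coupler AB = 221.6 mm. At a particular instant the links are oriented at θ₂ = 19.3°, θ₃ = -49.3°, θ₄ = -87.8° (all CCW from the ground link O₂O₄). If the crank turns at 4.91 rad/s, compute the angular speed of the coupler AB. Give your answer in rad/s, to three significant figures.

2.00

ω₂ = 4.91 rad/s
Differentiating the loop-closure r₂e^{iθ₂}+r₃e^{iθ₃}=r₁+r₄e^{iθ₄} gives r₂ω₂e^{iθ₂}+r₃ω₃e^{iθ₃}=r₄ω₄e^{iθ₄}.
Eliminating the other unknown: ω₃ = r₂ω₂ sin(θ₄−θ₂) / [r₃ sin(θ₃−θ₄)].
Numerator sine = -0.95579; denominator sine = +0.62251.
Result = 0.0589·4.91·(-0.95579) / (0.2216·(+0.62251)) = -2.0037 rad/s; magnitude 2.0037 rad/s.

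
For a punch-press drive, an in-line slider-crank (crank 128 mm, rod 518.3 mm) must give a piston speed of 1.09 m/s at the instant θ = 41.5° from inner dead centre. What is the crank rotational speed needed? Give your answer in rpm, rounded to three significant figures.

For an in-line slider-crank, |v_piston| = rω|sinθ|·[1 + r cosθ/√(L² − r² sin²θ)].
With r = 0.128 m, L = 0.5183 m, θ = 41.5°: the bracketed kinematic factor |dx/dθ| = 0.10072 m.
ω = v/|dx/dθ| = 1.09/0.10072 = 10.822 rad/s.
N = 60ω/(2π) = 103.35 rpm.

103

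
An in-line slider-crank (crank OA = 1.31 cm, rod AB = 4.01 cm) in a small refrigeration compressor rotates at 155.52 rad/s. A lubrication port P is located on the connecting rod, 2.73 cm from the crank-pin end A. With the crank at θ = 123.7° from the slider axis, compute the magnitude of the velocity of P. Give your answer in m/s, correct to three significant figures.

1.52

ω = 155.5 rad/s.  Crank-pin speed |V_A| = rω = 2.0373 m/s, perpendicular to OA.
Rod angle: sinφ = −(r/L) sinθ ⇒ φ = -15.771°; ω_rod = −rω cosθ/√(L²−r²sin²θ) = +29.292 rad/s.
V_P = V_A + ω_rod × AP, with AP = 0.0273 m along the rod.
Components: V_Px = −rω sinθ − a·ω_rod·sinφ = -1.4776 m/s;  V_Py = rω cosθ + a·ω_rod·cosφ = -0.36082 m/s.
|V_P| = √(V_Px² + V_Py²) = 1.521 m/s.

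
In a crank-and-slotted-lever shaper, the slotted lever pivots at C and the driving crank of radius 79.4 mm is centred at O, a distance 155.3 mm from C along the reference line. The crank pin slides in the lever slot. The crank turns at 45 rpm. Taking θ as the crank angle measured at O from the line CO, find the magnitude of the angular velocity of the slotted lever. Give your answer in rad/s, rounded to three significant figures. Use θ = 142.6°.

ω = 4.712 rad/s (from 45 rpm).
Crank pin A relative to C: A = (d + r cosθ, r sinθ); lever angle φ = atan2(r sinθ, d + r cosθ).
Differentiating tanφ: φ̇ = rω(d cosθ + r)/(d² + r² + 2dr cosθ).
d² + r² + 2dr cosθ = |CA|² = 0.0108309 m²;  d cosθ + r = -0.043973 m.
|ω_lever| = |0.0794·4.712·-0.043973| / 0.0108309 = 1.5191 rad/s.

1.52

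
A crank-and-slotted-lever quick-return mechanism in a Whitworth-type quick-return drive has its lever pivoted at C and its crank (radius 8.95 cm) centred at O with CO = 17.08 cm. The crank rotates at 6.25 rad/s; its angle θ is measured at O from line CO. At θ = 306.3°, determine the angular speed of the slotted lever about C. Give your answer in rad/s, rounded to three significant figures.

1.93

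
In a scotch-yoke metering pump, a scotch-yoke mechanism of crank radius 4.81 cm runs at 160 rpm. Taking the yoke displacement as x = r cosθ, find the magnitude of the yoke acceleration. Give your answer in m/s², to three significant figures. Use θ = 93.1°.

0.730

ω = 16.76 rad/s (from 160 rpm).
x = r cosθ ⇒ ẍ = −rω² cosθ (ω constant).
|a| = rω²|cosθ| = 0.0481·(16.76)²·|cos 93.1°| = 0.73025 m/s².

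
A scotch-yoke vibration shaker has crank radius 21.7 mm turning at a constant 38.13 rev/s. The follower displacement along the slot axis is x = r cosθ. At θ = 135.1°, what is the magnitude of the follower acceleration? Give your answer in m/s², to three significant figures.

ω = 239.6 rad/s (from 38.13 rev/s).
x = r cosθ ⇒ ẍ = −rω² cosθ (ω constant).
|a| = rω²|cosθ| = 0.0217·(239.6)²·|cos 135.1°| = 882.26 m/s².

882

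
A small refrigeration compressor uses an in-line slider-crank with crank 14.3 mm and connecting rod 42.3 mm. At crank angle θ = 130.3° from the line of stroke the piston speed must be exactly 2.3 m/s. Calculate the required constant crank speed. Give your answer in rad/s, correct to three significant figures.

For an in-line slider-crank, |v_piston| = rω|sinθ|·[1 + r cosθ/√(L² − r² sin²θ)].
With r = 0.0143 m, L = 0.0423 m, θ = 130.3°: the bracketed kinematic factor |dx/dθ| = 0.008438 m.
ω = v/|dx/dθ| = 2.3/0.008438 = 272.58 rad/s.

273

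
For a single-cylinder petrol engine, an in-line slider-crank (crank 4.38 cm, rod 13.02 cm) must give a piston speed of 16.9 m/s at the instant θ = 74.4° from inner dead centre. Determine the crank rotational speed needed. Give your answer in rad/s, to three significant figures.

366

For an in-line slider-crank, |v_piston| = rω|sinθ|·[1 + r cosθ/√(L² − r² sin²θ)].
With r = 0.0438 m, L = 0.1302 m, θ = 74.4°: the bracketed kinematic factor |dx/dθ| = 0.046221 m.
ω = v/|dx/dθ| = 16.9/0.046221 = 365.64 rad/s.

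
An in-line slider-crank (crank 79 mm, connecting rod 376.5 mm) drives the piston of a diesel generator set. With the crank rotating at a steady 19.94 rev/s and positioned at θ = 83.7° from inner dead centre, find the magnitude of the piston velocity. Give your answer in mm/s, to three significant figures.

10100

ω = 2π·19.9 = 125.3 rad/s
For an in-line slider-crank, x = r cosθ + √(L² − r² sin²θ), so v = −rω sinθ·[1 + r cosθ/√(L² − r² sin²θ)].
With r = 0.079 m, L = 0.3765 m, θ = 83.7°: √(L² − r² sin²θ) = 0.36822 m.
v = −0.079·125.3·0.99396·[1 + 0.079·0.10973/0.36822] = -10.069 m/s.
|v| = 10.069 m/s = 10069 mm/s.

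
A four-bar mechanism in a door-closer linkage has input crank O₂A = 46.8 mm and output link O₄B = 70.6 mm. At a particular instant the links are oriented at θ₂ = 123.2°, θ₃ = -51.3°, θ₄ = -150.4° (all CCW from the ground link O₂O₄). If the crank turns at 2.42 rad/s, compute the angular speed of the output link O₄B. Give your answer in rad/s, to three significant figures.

0.156

ω₂ = 2.42 rad/s
Differentiating the loop-closure r₂e^{iθ₂}+r₃e^{iθ₃}=r₁+r₄e^{iθ₄} gives r₂ω₂e^{iθ₂}+r₃ω₃e^{iθ₃}=r₄ω₄e^{iθ₄}.
Eliminating the other unknown: ω₄ = r₂ω₂ sin(θ₂−θ₃) / [r₄ sin(θ₄−θ₃)].
Numerator sine = +0.09585; denominator sine = -0.98741.
Result = 0.0468·2.42·(+0.09585) / (0.0706·(-0.98741)) = -0.15571 rad/s; magnitude 0.15571 rad/s.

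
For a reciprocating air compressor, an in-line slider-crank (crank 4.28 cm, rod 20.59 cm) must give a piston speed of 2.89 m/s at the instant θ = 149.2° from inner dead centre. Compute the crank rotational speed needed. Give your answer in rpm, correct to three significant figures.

For an in-line slider-crank, |v_piston| = rω|sinθ|·[1 + r cosθ/√(L² − r² sin²θ)].
With r = 0.0428 m, L = 0.2059 m, θ = 149.2°: the bracketed kinematic factor |dx/dθ| = 0.01798 m.
ω = v/|dx/dθ| = 2.89/0.01798 = 160.73 rad/s.
N = 60ω/(2π) = 1534.9 rpm.

1530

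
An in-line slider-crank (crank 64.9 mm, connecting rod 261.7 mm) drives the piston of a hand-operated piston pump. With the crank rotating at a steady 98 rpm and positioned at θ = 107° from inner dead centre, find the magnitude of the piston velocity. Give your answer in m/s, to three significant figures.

ω = 2π·98/60 = 10.26 rad/s
For an in-line slider-crank, x = r cosθ + √(L² − r² sin²θ), so v = −rω sinθ·[1 + r cosθ/√(L² − r² sin²θ)].
With r = 0.0649 m, L = 0.2617 m, θ = 107°: √(L² − r² sin²θ) = 0.25423 m.
v = −0.0649·10.26·0.95630·[1 + 0.0649·-0.29237/0.25423] = -0.5894 m/s.
|v| = 0.5894 m/s.

0.589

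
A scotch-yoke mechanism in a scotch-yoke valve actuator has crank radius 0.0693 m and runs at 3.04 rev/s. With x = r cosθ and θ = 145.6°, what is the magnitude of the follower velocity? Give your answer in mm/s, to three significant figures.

ω = 19.1 rad/s (from 3.04 rev/s).
x = r cosθ ⇒ ẋ = −rω sinθ.
|v| = rω|sinθ| = 0.0693·19.1·|sin 145.6°| = 0.74784 m/s = 747.84 mm/s.

748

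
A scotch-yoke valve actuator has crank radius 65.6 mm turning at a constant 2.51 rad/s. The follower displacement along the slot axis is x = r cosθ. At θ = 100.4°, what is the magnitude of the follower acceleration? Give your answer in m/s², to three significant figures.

0.0746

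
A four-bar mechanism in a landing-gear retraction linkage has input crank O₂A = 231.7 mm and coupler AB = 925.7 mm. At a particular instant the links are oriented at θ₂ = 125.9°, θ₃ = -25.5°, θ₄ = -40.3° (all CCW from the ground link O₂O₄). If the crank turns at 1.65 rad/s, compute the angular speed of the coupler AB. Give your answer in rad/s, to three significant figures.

0.386

ω₂ = 1.65 rad/s
Differentiating the loop-closure r₂e^{iθ₂}+r₃e^{iθ₃}=r₁+r₄e^{iθ₄} gives r₂ω₂e^{iθ₂}+r₃ω₃e^{iθ₃}=r₄ω₄e^{iθ₄}.
Eliminating the other unknown: ω₃ = r₂ω₂ sin(θ₄−θ₂) / [r₃ sin(θ₃−θ₄)].
Numerator sine = -0.23853; denominator sine = +0.25545.
Result = 0.2317·1.65·(-0.23853) / (0.9257·(+0.25545)) = -0.38565 rad/s; magnitude 0.38565 rad/s.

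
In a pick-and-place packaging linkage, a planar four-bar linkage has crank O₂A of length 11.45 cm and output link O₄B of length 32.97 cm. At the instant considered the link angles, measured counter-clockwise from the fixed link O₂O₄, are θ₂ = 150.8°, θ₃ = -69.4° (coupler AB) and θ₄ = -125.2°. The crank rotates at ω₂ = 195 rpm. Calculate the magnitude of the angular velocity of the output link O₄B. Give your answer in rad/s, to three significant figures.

5.53

ω₂ = 20.42 rad/s (from 195 rpm).
Differentiating the loop-closure r₂e^{iθ₂}+r₃e^{iθ₃}=r₁+r₄e^{iθ₄} gives r₂ω₂e^{iθ₂}+r₃ω₃e^{iθ₃}=r₄ω₄e^{iθ₄}.
Eliminating the other unknown: ω₄ = r₂ω₂ sin(θ₂−θ₃) / [r₄ sin(θ₄−θ₃)].
Numerator sine = -0.64546; denominator sine = -0.82708.
Result = 0.1145·20.42·(-0.64546) / (0.3297·(-0.82708)) = +5.5344 rad/s; magnitude 5.5344 rad/s.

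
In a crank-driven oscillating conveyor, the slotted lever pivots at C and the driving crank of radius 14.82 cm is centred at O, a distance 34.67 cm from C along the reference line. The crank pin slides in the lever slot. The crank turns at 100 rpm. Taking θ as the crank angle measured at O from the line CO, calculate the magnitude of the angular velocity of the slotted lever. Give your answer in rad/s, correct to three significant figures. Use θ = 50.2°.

ω = 10.47 rad/s (from 100 rpm).
Crank pin A relative to C: A = (d + r cosθ, r sinθ); lever angle φ = atan2(r sinθ, d + r cosθ).
Differentiating tanφ: φ̇ = rω(d cosθ + r)/(d² + r² + 2dr cosθ).
d² + r² + 2dr cosθ = |CA|² = 0.207943 m²;  d cosθ + r = +0.37013 m.
|ω_lever| = |0.1482·10.47·+0.37013| / 0.207943 = 2.7624 rad/s.

2.76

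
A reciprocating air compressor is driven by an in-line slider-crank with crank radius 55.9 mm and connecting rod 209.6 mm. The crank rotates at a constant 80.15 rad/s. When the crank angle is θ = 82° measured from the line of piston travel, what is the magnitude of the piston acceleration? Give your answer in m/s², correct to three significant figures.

45.3

ω = 80.15 rad/s
x(θ) = r cosθ + √(L² − r² sin²θ); with ω constant, a = ω²·d²x/dθ².
d²x/dθ² = −r cosθ − r²(cos2θ)/√u − r⁴ sin²2θ/(4u^{3/2}),  u = L² − r² sin²θ = 0.0408679 m².
Substituting r = 0.0559 m, L = 0.2096 m, θ = 82°: d²x/dθ² = +0.0070562 m.
a = ω²·d²x/dθ² = (80.15)²·(+0.0070562) = +45.33 m/s²;  |a| = 45.33 m/s².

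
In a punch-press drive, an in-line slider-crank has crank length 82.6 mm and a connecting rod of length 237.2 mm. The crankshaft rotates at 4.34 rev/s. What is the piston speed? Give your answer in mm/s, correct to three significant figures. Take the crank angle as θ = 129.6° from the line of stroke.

1340

ω = 2π·4.34 = 27.27 rad/s
For an in-line slider-crank, x = r cosθ + √(L² − r² sin²θ), so v = −rω sinθ·[1 + r cosθ/√(L² − r² sin²θ)].
With r = 0.0826 m, L = 0.2372 m, θ = 129.6°: √(L² − r² sin²θ) = 0.2285 m.
v = −0.0826·27.27·0.77051·[1 + 0.0826·-0.63742/0.2285] = -1.3356 m/s.
|v| = 1.3356 m/s = 1335.6 mm/s.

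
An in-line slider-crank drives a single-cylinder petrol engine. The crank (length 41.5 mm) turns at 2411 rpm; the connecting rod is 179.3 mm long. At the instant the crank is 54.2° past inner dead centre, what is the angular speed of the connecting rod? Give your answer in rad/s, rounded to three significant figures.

34.8

ω = 252.5 rad/s (converted from 2411 rpm).
The rod makes angle φ with the slider axis where L sinφ = r sinθ; differentiating, L cosφ·φ̇ = r ω cosθ.
L cosφ = √(L² − r² sin²θ) = 0.17611 m.
|ω_rod| = r ω |cosθ| / √(L² − r² sin²θ) = 0.0415·252.5·0.58496/0.17611 = 34.802 rad/s.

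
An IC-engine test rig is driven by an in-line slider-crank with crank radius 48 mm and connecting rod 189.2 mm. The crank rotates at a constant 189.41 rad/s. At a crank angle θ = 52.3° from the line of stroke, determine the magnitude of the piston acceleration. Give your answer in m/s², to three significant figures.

948

ω = 189.4 rad/s
x(θ) = r cosθ + √(L² − r² sin²θ); with ω constant, a = ω²·d²x/dθ².
d²x/dθ² = −r cosθ − r²(cos2θ)/√u − r⁴ sin²2θ/(4u^{3/2}),  u = L² − r² sin²θ = 0.0343543 m².
Substituting r = 0.048 m, L = 0.1892 m, θ = 52.3°: d²x/dθ² = -0.026415 m.
a = ω²·d²x/dθ² = (189.4)²·(-0.026415) = -947.67 m/s²;  |a| = 947.67 m/s².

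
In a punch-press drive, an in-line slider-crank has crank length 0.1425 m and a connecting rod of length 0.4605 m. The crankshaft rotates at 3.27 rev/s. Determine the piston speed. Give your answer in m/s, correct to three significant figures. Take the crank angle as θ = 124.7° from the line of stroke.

1.97

ω = 2π·3.27 = 20.55 rad/s
For an in-line slider-crank, x = r cosθ + √(L² − r² sin²θ), so v = −rω sinθ·[1 + r cosθ/√(L² − r² sin²θ)].
With r = 0.1425 m, L = 0.4605 m, θ = 124.7°: √(L² − r² sin²θ) = 0.44535 m.
v = −0.1425·20.55·0.82214·[1 + 0.1425·-0.56928/0.44535] = -1.9686 m/s.
|v| = 1.9686 m/s.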